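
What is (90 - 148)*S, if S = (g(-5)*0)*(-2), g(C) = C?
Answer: 0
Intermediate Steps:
S = 0 (S = -5*0*(-2) = 0*(-2) = 0)
(90 - 148)*S = (90 - 148)*0 = -58*0 = 0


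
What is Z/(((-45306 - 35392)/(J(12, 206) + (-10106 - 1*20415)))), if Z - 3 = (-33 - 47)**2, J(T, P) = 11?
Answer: 97677765/40349 ≈ 2420.8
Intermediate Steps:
Z = 6403 (Z = 3 + (-33 - 47)**2 = 3 + (-80)**2 = 3 + 6400 = 6403)
Z/(((-45306 - 35392)/(J(12, 206) + (-10106 - 1*20415)))) = 6403/(((-45306 - 35392)/(11 + (-10106 - 1*20415)))) = 6403/((-80698/(11 + (-10106 - 20415)))) = 6403/((-80698/(11 - 30521))) = 6403/((-80698/(-30510))) = 6403/((-80698*(-1/30510))) = 6403/(40349/15255) = 6403*(15255/40349) = 97677765/40349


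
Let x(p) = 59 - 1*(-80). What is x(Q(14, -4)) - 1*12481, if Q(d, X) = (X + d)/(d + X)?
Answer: -12342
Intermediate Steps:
Q(d, X) = 1 (Q(d, X) = (X + d)/(X + d) = 1)
x(p) = 139 (x(p) = 59 + 80 = 139)
x(Q(14, -4)) - 1*12481 = 139 - 1*12481 = 139 - 12481 = -12342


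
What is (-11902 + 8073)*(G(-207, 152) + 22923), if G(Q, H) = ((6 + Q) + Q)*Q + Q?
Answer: -410361588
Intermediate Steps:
G(Q, H) = Q + Q*(6 + 2*Q) (G(Q, H) = (6 + 2*Q)*Q + Q = Q*(6 + 2*Q) + Q = Q + Q*(6 + 2*Q))
(-11902 + 8073)*(G(-207, 152) + 22923) = (-11902 + 8073)*(-207*(7 + 2*(-207)) + 22923) = -3829*(-207*(7 - 414) + 22923) = -3829*(-207*(-407) + 22923) = -3829*(84249 + 22923) = -3829*107172 = -410361588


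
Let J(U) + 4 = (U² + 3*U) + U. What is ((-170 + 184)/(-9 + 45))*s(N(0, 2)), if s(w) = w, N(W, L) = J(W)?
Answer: -14/9 ≈ -1.5556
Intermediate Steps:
J(U) = -4 + U² + 4*U (J(U) = -4 + ((U² + 3*U) + U) = -4 + (U² + 4*U) = -4 + U² + 4*U)
N(W, L) = -4 + W² + 4*W
((-170 + 184)/(-9 + 45))*s(N(0, 2)) = ((-170 + 184)/(-9 + 45))*(-4 + 0² + 4*0) = (14/36)*(-4 + 0 + 0) = (14*(1/36))*(-4) = (7/18)*(-4) = -14/9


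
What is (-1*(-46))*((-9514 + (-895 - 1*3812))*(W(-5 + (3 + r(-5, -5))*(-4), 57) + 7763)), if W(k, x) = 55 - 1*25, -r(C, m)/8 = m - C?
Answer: -5097915638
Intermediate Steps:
r(C, m) = -8*m + 8*C (r(C, m) = -8*(m - C) = -8*m + 8*C)
W(k, x) = 30 (W(k, x) = 55 - 25 = 30)
(-1*(-46))*((-9514 + (-895 - 1*3812))*(W(-5 + (3 + r(-5, -5))*(-4), 57) + 7763)) = (-1*(-46))*((-9514 + (-895 - 1*3812))*(30 + 7763)) = 46*((-9514 + (-895 - 3812))*7793) = 46*((-9514 - 4707)*7793) = 46*(-14221*7793) = 46*(-110824253) = -5097915638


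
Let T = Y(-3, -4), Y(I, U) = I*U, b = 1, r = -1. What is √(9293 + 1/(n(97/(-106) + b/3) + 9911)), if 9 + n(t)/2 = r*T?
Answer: √905111827042/9869 ≈ 96.400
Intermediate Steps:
T = 12 (T = -3*(-4) = 12)
n(t) = -42 (n(t) = -18 + 2*(-1*12) = -18 + 2*(-12) = -18 - 24 = -42)
√(9293 + 1/(n(97/(-106) + b/3) + 9911)) = √(9293 + 1/(-42 + 9911)) = √(9293 + 1/9869) = √(91712618/9869) = √905111827042/9869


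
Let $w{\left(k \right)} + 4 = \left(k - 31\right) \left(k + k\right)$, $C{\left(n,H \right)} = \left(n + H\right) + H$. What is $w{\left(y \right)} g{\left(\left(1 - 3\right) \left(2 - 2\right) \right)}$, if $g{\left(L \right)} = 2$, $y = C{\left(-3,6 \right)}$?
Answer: $-800$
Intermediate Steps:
$C{\left(n,H \right)} = n + 2 H$ ($C{\left(n,H \right)} = \left(H + n\right) + H = n + 2 H$)
$y = 9$ ($y = -3 + 2 \cdot 6 = -3 + 12 = 9$)
$w{\left(k \right)} = -4 + 2 k \left(-31 + k\right)$ ($w{\left(k \right)} = -4 + \left(k - 31\right) \left(k + k\right) = -4 + \left(-31 + k\right) 2 k = -4 + 2 k \left(-31 + k\right)$)
$w{\left(y \right)} g{\left(\left(1 - 3\right) \left(2 - 2\right) \right)} = \left(-4 - 558 + 2 \cdot 9^{2}\right) 2 = \left(-4 - 558 + 2 \cdot 81\right) 2 = \left(-4 - 558 + 162\right) 2 = \left(-400\right) 2 = -800$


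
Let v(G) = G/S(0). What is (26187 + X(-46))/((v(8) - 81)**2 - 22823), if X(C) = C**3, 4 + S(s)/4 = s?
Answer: 284596/64723 ≈ 4.3971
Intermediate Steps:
S(s) = -16 + 4*s
v(G) = -G/16 (v(G) = G/(-16 + 4*0) = G/(-16 + 0) = G/(-16) = G*(-1/16) = -G/16)
(26187 + X(-46))/((v(8) - 81)**2 - 22823) = (26187 + (-46)**3)/((-1/16*8 - 81)**2 - 22823) = (26187 - 97336)/((-1/2 - 81)**2 - 22823) = -71149/((-163/2)**2 - 22823) = -71149/(26569/4 - 22823) = -71149/(-64723/4) = -71149*(-4/64723) = 284596/64723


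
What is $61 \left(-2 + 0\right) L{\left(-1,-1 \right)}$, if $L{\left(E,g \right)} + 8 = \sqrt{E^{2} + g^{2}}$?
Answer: $976 - 122 \sqrt{2} \approx 803.47$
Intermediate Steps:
$L{\left(E,g \right)} = -8 + \sqrt{E^{2} + g^{2}}$
$61 \left(-2 + 0\right) L{\left(-1,-1 \right)} = 61 \left(-2 + 0\right) \left(-8 + \sqrt{\left(-1\right)^{2} + \left(-1\right)^{2}}\right) = 61 \left(- 2 \left(-8 + \sqrt{1 + 1}\right)\right) = 61 \left(- 2 \left(-8 + \sqrt{2}\right)\right) = 61 \left(16 - 2 \sqrt{2}\right) = 976 - 122 \sqrt{2}$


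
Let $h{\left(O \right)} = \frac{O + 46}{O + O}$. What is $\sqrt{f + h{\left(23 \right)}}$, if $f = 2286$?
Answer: $\frac{5 \sqrt{366}}{2} \approx 47.828$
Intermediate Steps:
$h{\left(O \right)} = \frac{46 + O}{2 O}$
$\sqrt{f + h{\left(23 \right)}} = \sqrt{2286 + \frac{46 + 23}{2 \cdot 23}} = \sqrt{2286 + \frac{1}{2} \cdot \frac{1}{23} \cdot 69} = \sqrt{2286 + \frac{3}{2}} = \sqrt{\frac{4575}{2}} = \frac{5 \sqrt{366}}{2}$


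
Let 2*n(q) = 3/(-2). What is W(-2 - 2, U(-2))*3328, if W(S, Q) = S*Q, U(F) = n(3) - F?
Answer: -16640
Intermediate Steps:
n(q) = -¾ (n(q) = (3/(-2))/2 = (3*(-½))/2 = (½)*(-3/2) = -¾)
U(F) = -¾ - F
W(S, Q) = Q*S
W(-2 - 2, U(-2))*3328 = ((-¾ - 1*(-2))*(-2 - 2))*3328 = ((-¾ + 2)*(-4))*3328 = ((5/4)*(-4))*3328 = -5*3328 = -16640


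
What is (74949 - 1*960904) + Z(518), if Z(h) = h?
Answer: -885437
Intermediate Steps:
(74949 - 1*960904) + Z(518) = (74949 - 1*960904) + 518 = (74949 - 960904) + 518 = -885955 + 518 = -885437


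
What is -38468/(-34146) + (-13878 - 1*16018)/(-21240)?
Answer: 4254373/1678845 ≈ 2.5341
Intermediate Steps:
-38468/(-34146) + (-13878 - 1*16018)/(-21240) = -38468*(-1/34146) + (-13878 - 16018)*(-1/21240) = 19234/17073 - 29896*(-1/21240) = 19234/17073 + 3737/2655 = 4254373/1678845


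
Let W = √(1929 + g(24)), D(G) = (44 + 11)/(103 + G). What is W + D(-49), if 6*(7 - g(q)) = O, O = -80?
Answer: 55/54 + 2*√4386/3 ≈ 45.170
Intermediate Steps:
g(q) = 61/3 (g(q) = 7 - ⅙*(-80) = 7 + 40/3 = 61/3)
D(G) = 55/(103 + G)
W = 2*√4386/3 (W = √(1929 + 61/3) = √(5848/3) = 2*√4386/3 ≈ 44.151)
W + D(-49) = 2*√4386/3 + 55/(103 - 49) = 2*√4386/3 + 55/54 = 55/54 + 2*√4386/3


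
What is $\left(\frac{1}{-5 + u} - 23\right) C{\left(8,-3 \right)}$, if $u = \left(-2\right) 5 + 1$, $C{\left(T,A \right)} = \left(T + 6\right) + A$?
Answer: $- \frac{3553}{14} \approx -253.79$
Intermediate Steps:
$C{\left(T,A \right)} = 6 + A + T$ ($C{\left(T,A \right)} = \left(6 + T\right) + A = 6 + A + T$)
$u = -9$ ($u = -10 + 1 = -9$)
$\left(\frac{1}{-5 + u} - 23\right) C{\left(8,-3 \right)} = \left(\frac{1}{-5 - 9} - 23\right) \left(6 - 3 + 8\right) = \left(\frac{1}{-14} - 23\right) 11 = \left(- \frac{1}{14} - 23\right) 11 = \left(- \frac{323}{14}\right) 11 = - \frac{3553}{14}$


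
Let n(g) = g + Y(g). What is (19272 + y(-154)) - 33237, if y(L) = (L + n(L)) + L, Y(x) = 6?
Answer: -14421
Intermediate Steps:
n(g) = 6 + g (n(g) = g + 6 = 6 + g)
y(L) = 6 + 3*L (y(L) = (L + (6 + L)) + L = (6 + 2*L) + L = 6 + 3*L)
(19272 + y(-154)) - 33237 = (19272 + (6 + 3*(-154))) - 33237 = (19272 + (6 - 462)) - 33237 = (19272 - 456) - 33237 = 18816 - 33237 = -14421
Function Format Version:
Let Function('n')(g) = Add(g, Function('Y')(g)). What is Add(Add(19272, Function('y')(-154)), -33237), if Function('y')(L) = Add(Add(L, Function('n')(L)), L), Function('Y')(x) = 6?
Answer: -14421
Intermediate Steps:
Function('n')(g) = Add(6, g) (Function('n')(g) = Add(g, 6) = Add(6, g))
Function('y')(L) = Add(6, Mul(3, L)) (Function('y')(L) = Add(Add(L, Add(6, L)), L) = Add(Add(6, Mul(2, L)), L) = Add(6, Mul(3, L)))
Add(Add(19272, Function('y')(-154)), -33237) = Add(Add(19272, Add(6, Mul(3, -154))), -33237) = Add(Add(19272, Add(6, -462)), -33237) = Add(Add(19272, -456), -33237) = Add(18816, -33237) = -14421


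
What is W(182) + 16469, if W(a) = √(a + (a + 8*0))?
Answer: 16469 + 2*√91 ≈ 16488.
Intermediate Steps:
W(a) = √2*√a (W(a) = √(a + (a + 0)) = √(a + a) = √(2*a) = √2*√a)
W(182) + 16469 = √2*√182 + 16469 = 2*√91 + 16469 = 16469 + 2*√91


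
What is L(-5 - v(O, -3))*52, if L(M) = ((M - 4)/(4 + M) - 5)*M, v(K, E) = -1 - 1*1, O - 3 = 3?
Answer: 1872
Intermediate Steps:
O = 6 (O = 3 + 3 = 6)
v(K, E) = -2 (v(K, E) = -1 - 1 = -2)
L(M) = M*(-5 + (-4 + M)/(4 + M)) (L(M) = ((-4 + M)/(4 + M) - 5)*M = (-5 + (-4 + M)/(4 + M))*M = M*(-5 + (-4 + M)/(4 + M)))
L(-5 - v(O, -3))*52 = -4*(-5 - 1*(-2))*(6 + (-5 - 1*(-2)))/(4 + (-5 - 1*(-2)))*52 = -4*(-5 + 2)*(6 + (-5 + 2))/(4 + (-5 + 2))*52 = -4*(-3)*(6 - 3)/(4 - 3)*52 = -4*(-3)*3/1*52 = -4*(-3)*1*3*52 = 36*52 = 1872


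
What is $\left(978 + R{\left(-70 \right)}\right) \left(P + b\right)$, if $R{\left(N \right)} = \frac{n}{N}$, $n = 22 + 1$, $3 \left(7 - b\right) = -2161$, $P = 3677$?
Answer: $\frac{904258081}{210} \approx 4.306 \cdot 10^{6}$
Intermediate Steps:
$b = \frac{2182}{3}$ ($b = 7 - - \frac{2161}{3} = 7 + \frac{2161}{3} = \frac{2182}{3} \approx 727.33$)
$n = 23$
$R{\left(N \right)} = \frac{23}{N}$
$\left(978 + R{\left(-70 \right)}\right) \left(P + b\right) = \left(978 + \frac{23}{-70}\right) \left(3677 + \frac{2182}{3}\right) = \left(978 + 23 \left(- \frac{1}{70}\right)\right) \frac{13213}{3} = \left(978 - \frac{23}{70}\right) \frac{13213}{3} = \frac{68437}{70} \cdot \frac{13213}{3} = \frac{904258081}{210}$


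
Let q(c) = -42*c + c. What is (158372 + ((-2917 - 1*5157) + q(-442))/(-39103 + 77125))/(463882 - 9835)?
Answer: 3010815116/8631887517 ≈ 0.34880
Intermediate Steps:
q(c) = -41*c
(158372 + ((-2917 - 1*5157) + q(-442))/(-39103 + 77125))/(463882 - 9835) = (158372 + ((-2917 - 1*5157) - 41*(-442))/(-39103 + 77125))/(463882 - 9835) = (158372 + ((-2917 - 5157) + 18122)/38022)/454047 = (158372 + (-8074 + 18122)*(1/38022))*(1/454047) = (158372 + 10048*(1/38022))*(1/454047) = (158372 + 5024/19011)*(1/454047) = (3010815116/19011)*(1/454047) = 3010815116/8631887517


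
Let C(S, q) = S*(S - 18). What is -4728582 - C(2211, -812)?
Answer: -9577305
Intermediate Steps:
C(S, q) = S*(-18 + S)
-4728582 - C(2211, -812) = -4728582 - 2211*(-18 + 2211) = -4728582 - 2211*2193 = -4728582 - 1*4848723 = -4728582 - 4848723 = -9577305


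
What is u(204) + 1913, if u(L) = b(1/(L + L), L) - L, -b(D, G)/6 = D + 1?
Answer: 115803/68 ≈ 1703.0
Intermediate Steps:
b(D, G) = -6 - 6*D (b(D, G) = -6*(D + 1) = -6*(1 + D) = -6 - 6*D)
u(L) = -6 - L - 3/L (u(L) = (-6 - 6/(L + L)) - L = (-6 - 6*1/(2*L)) - L = (-6 - 3/L) - L = -6 - L - 3/L)
u(204) + 1913 = (-6 - 1*204 - 3/204) + 1913 = (-6 - 204 - 3*1/204) + 1913 = (-6 - 204 - 1/68) + 1913 = -14281/68 + 1913 = 115803/68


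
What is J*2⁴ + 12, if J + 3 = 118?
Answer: 1852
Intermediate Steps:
J = 115 (J = -3 + 118 = 115)
J*2⁴ + 12 = 115*2⁴ + 12 = 115*16 + 12 = 1840 + 12 = 1852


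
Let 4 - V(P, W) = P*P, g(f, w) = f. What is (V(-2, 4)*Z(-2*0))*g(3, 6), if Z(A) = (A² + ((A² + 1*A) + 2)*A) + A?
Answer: 0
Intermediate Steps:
V(P, W) = 4 - P² (V(P, W) = 4 - P*P = 4 - P²)
Z(A) = A + A² + A*(2 + A + A²) (Z(A) = (A² + ((A² + A) + 2)*A) + A = (A² + ((A + A²) + 2)*A) + A = (A² + (2 + A + A²)*A) + A = (A² + A*(2 + A + A²)) + A = A + A² + A*(2 + A + A²))
(V(-2, 4)*Z(-2*0))*g(3, 6) = ((4 - 1*(-2)²)*((-2*0)*(3 + (-2*0)² + 2*(-2*0))))*3 = ((4 - 1*4)*(0*(3 + 0² + 2*0)))*3 = ((4 - 4)*(0*(3 + 0 + 0)))*3 = (0*(0*3))*3 = (0*0)*3 = 0*3 = 0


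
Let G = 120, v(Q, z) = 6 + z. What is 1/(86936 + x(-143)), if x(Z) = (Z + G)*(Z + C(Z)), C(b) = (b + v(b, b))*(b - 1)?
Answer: -1/837135 ≈ -1.1946e-6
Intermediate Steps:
C(b) = (-1 + b)*(6 + 2*b) (C(b) = (b + (6 + b))*(b - 1) = (6 + 2*b)*(-1 + b) = (-1 + b)*(6 + 2*b))
x(Z) = (120 + Z)*(-6 + 2*Z² + 5*Z) (x(Z) = (Z + 120)*(Z + (-6 + 2*Z² + 4*Z)) = (120 + Z)*(-6 + 2*Z² + 5*Z))
1/(86936 + x(-143)) = 1/(86936 + (-720 + 2*(-143)³ + 245*(-143)² + 594*(-143))) = 1/(86936 + (-720 + 2*(-2924207) + 245*20449 - 84942)) = 1/(86936 + (-720 - 5848414 + 5010005 - 84942)) = 1/(86936 - 924071) = 1/(-837135) = -1/837135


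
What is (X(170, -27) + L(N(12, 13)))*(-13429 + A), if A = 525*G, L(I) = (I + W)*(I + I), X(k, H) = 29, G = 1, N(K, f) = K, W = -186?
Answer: 53512888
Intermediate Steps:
L(I) = 2*I*(-186 + I) (L(I) = (I - 186)*(I + I) = (-186 + I)*(2*I) = 2*I*(-186 + I))
A = 525 (A = 525*1 = 525)
(X(170, -27) + L(N(12, 13)))*(-13429 + A) = (29 + 2*12*(-186 + 12))*(-13429 + 525) = (29 + 2*12*(-174))*(-12904) = (29 - 4176)*(-12904) = -4147*(-12904) = 53512888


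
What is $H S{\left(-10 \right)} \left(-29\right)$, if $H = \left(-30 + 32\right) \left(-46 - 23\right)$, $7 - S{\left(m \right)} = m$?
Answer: $68034$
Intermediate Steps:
$S{\left(m \right)} = 7 - m$
$H = -138$ ($H = 2 \left(-69\right) = -138$)
$H S{\left(-10 \right)} \left(-29\right) = - 138 \left(7 - -10\right) \left(-29\right) = - 138 \left(7 + 10\right) \left(-29\right) = \left(-138\right) 17 \left(-29\right) = \left(-2346\right) \left(-29\right) = 68034$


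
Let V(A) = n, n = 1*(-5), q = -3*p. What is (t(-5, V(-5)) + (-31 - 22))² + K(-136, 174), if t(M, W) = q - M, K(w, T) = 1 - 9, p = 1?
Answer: 2593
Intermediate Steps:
K(w, T) = -8
q = -3 (q = -3*1 = -3)
n = -5
V(A) = -5
t(M, W) = -3 - M
(t(-5, V(-5)) + (-31 - 22))² + K(-136, 174) = ((-3 - 1*(-5)) + (-31 - 22))² - 8 = ((-3 + 5) - 53)² - 8 = (2 - 53)² - 8 = (-51)² - 8 = 2601 - 8 = 2593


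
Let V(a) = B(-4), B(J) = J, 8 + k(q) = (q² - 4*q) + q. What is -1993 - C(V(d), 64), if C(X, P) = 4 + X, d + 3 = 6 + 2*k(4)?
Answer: -1993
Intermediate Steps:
k(q) = -8 + q² - 3*q (k(q) = -8 + ((q² - 4*q) + q) = -8 + (q² - 3*q) = -8 + q² - 3*q)
d = -5 (d = -3 + (6 + 2*(-8 + 4² - 3*4)) = -3 + (6 + 2*(-8 + 16 - 12)) = -3 + (6 + 2*(-4)) = -3 + (6 - 8) = -3 - 2 = -5)
V(a) = -4
-1993 - C(V(d), 64) = -1993 - (4 - 4) = -1993 - 1*0 = -1993 + 0 = -1993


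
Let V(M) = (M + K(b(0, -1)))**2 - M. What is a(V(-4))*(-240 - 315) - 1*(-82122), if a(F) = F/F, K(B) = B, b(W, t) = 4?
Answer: 81567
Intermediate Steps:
V(M) = (4 + M)**2 - M (V(M) = (M + 4)**2 - M = (4 + M)**2 - M)
a(F) = 1
a(V(-4))*(-240 - 315) - 1*(-82122) = 1*(-240 - 315) - 1*(-82122) = 1*(-555) + 82122 = -555 + 82122 = 81567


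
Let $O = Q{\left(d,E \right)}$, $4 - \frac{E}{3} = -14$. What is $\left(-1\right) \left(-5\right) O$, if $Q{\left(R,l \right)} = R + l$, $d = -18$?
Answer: $180$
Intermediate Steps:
$E = 54$ ($E = 12 - -42 = 12 + 42 = 54$)
$O = 36$ ($O = -18 + 54 = 36$)
$\left(-1\right) \left(-5\right) O = \left(-1\right) \left(-5\right) 36 = 5 \cdot 36 = 180$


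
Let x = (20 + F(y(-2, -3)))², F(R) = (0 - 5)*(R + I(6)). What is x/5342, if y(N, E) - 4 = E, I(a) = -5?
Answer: 800/2671 ≈ 0.29951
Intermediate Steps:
y(N, E) = 4 + E
F(R) = 25 - 5*R (F(R) = (0 - 5)*(R - 5) = -5*(-5 + R) = 25 - 5*R)
x = 1600 (x = (20 + (25 - 5*(4 - 3)))² = (20 + (25 - 5*1))² = (20 + (25 - 5))² = (20 + 20)² = 40² = 1600)
x/5342 = 1600/5342 = 1600*(1/5342) = 800/2671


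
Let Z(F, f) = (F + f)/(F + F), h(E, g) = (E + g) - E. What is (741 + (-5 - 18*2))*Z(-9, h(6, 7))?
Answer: 700/9 ≈ 77.778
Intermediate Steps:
h(E, g) = g
Z(F, f) = (F + f)/(2*F) (Z(F, f) = (F + f)/((2*F)) = (F + f)*(1/(2*F)) = (F + f)/(2*F))
(741 + (-5 - 18*2))*Z(-9, h(6, 7)) = (741 + (-5 - 18*2))*((½)*(-9 + 7)/(-9)) = (741 + (-5 - 36))*((½)*(-⅑)*(-2)) = (741 - 41)*(⅑) = 700*(⅑) = 700/9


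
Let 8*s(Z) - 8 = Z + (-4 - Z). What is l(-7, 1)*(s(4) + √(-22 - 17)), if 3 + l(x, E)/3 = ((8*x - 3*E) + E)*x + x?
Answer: 594 + 1188*I*√39 ≈ 594.0 + 7419.1*I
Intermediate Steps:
l(x, E) = -9 + 3*x + 3*x*(-2*E + 8*x) (l(x, E) = -9 + 3*(((8*x - 3*E) + E)*x + x) = -9 + 3*(((-3*E + 8*x) + E)*x + x) = -9 + 3*((-2*E + 8*x)*x + x) = -9 + 3*(x*(-2*E + 8*x) + x) = -9 + 3*(x + x*(-2*E + 8*x)) = -9 + (3*x + 3*x*(-2*E + 8*x)) = -9 + 3*x + 3*x*(-2*E + 8*x))
s(Z) = ½ (s(Z) = 1 + (Z + (-4 - Z))/8 = 1 + (⅛)*(-4) = 1 - ½ = ½)
l(-7, 1)*(s(4) + √(-22 - 17)) = (-9 + 3*(-7) + 24*(-7)² - 6*1*(-7))*(½ + √(-22 - 17)) = (-9 - 21 + 24*49 + 42)*(½ + √(-39)) = (-9 - 21 + 1176 + 42)*(½ + I*√39) = 1188*(½ + I*√39) = 594 + 1188*I*√39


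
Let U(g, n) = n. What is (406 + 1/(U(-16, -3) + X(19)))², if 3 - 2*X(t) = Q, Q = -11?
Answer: 2640625/16 ≈ 1.6504e+5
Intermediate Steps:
X(t) = 7 (X(t) = 3/2 - ½*(-11) = 3/2 + 11/2 = 7)
(406 + 1/(U(-16, -3) + X(19)))² = (406 + 1/(-3 + 7))² = (406 + 1/4)² = (406 + ¼)² = (1625/4)² = 2640625/16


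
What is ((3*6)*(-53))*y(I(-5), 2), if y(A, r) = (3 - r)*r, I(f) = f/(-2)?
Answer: -1908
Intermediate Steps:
I(f) = -f/2 (I(f) = f*(-½) = -f/2)
y(A, r) = r*(3 - r)
((3*6)*(-53))*y(I(-5), 2) = ((3*6)*(-53))*(2*(3 - 1*2)) = (18*(-53))*(2*(3 - 2)) = -1908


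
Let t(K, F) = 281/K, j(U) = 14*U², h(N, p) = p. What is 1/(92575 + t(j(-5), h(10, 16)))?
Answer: 350/32401531 ≈ 1.0802e-5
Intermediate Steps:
1/(92575 + t(j(-5), h(10, 16))) = 1/(92575 + 281/((14*(-5)²))) = 1/(92575 + 281/((14*25))) = 1/(92575 + 281/350) = 1/(32401531/350) = 350/32401531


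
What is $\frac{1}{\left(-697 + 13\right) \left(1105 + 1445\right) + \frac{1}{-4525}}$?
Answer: $- \frac{4525}{7892505001} \approx -5.7333 \cdot 10^{-7}$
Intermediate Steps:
$\frac{1}{\left(-697 + 13\right) \left(1105 + 1445\right) + \frac{1}{-4525}} = \frac{1}{\left(-684\right) 2550 - \frac{1}{4525}} = \frac{1}{-1744200 - \frac{1}{4525}} = \frac{1}{- \frac{7892505001}{4525}} = - \frac{4525}{7892505001}$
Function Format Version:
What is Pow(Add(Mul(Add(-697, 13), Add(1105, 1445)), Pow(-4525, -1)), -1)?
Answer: Rational(-4525, 7892505001) ≈ -5.7333e-7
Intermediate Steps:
Pow(Add(Mul(Add(-697, 13), Add(1105, 1445)), Pow(-4525, -1)), -1) = Pow(Add(Mul(-684, 2550), Rational(-1, 4525)), -1) = Pow(Add(-1744200, Rational(-1, 4525)), -1) = Pow(Rational(-7892505001, 4525), -1) = Rational(-4525, 7892505001)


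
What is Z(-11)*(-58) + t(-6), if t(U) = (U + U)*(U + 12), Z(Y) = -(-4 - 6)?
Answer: -652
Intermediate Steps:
Z(Y) = 10 (Z(Y) = -1*(-10) = 10)
t(U) = 2*U*(12 + U) (t(U) = (2*U)*(12 + U) = 2*U*(12 + U))
Z(-11)*(-58) + t(-6) = 10*(-58) + 2*(-6)*(12 - 6) = -580 + 2*(-6)*6 = -580 - 72 = -652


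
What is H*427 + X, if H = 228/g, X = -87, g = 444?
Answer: 4894/37 ≈ 132.27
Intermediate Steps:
H = 19/37 (H = 228/444 = 228*(1/444) = 19/37 ≈ 0.51351)
H*427 + X = (19/37)*427 - 87 = 8113/37 - 87 = 4894/37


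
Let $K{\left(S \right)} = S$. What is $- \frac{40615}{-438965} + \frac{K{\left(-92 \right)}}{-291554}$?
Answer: $\frac{1188185049}{12798200161} \approx 0.09284$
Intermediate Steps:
$- \frac{40615}{-438965} + \frac{K{\left(-92 \right)}}{-291554} = - \frac{40615}{-438965} - \frac{92}{-291554} = \left(-40615\right) \left(- \frac{1}{438965}\right) - - \frac{46}{145777} = \frac{8123}{87793} + \frac{46}{145777} = \frac{1188185049}{12798200161}$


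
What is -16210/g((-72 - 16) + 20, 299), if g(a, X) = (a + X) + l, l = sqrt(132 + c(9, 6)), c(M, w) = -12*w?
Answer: -1248170/17767 + 32420*sqrt(15)/53301 ≈ -67.896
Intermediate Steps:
l = 2*sqrt(15) (l = sqrt(132 - 12*6) = sqrt(132 - 72) = sqrt(60) = 2*sqrt(15) ≈ 7.7460)
g(a, X) = X + a + 2*sqrt(15) (g(a, X) = (a + X) + 2*sqrt(15) = (X + a) + 2*sqrt(15) = X + a + 2*sqrt(15))
-16210/g((-72 - 16) + 20, 299) = -16210/(299 + ((-72 - 16) + 20) + 2*sqrt(15)) = -16210/(299 + (-88 + 20) + 2*sqrt(15)) = -16210/(299 - 68 + 2*sqrt(15)) = -16210/(231 + 2*sqrt(15))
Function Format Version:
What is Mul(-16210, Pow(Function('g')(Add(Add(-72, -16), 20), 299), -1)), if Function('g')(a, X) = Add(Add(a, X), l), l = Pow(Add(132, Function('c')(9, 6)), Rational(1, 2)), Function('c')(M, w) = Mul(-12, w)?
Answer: Add(Rational(-1248170, 17767), Mul(Rational(32420, 53301), Pow(15, Rational(1, 2)))) ≈ -67.896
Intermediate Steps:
l = Mul(2, Pow(15, Rational(1, 2))) (l = Pow(Add(132, Mul(-12, 6)), Rational(1, 2)) = Pow(Add(132, -72), Rational(1, 2)) = Pow(60, Rational(1, 2)) = Mul(2, Pow(15, Rational(1, 2))) ≈ 7.7460)
Function('g')(a, X) = Add(X, a, Mul(2, Pow(15, Rational(1, 2)))) (Function('g')(a, X) = Add(Add(a, X), Mul(2, Pow(15, Rational(1, 2)))) = Add(Add(X, a), Mul(2, Pow(15, Rational(1, 2)))) = Add(X, a, Mul(2, Pow(15, Rational(1, 2)))))
Mul(-16210, Pow(Function('g')(Add(Add(-72, -16), 20), 299), -1)) = Mul(-16210, Pow(Add(299, Add(Add(-72, -16), 20), Mul(2, Pow(15, Rational(1, 2)))), -1)) = Mul(-16210, Pow(Add(299, Add(-88, 20), Mul(2, Pow(15, Rational(1, 2)))), -1)) = Mul(-16210, Pow(Add(299, -68, Mul(2, Pow(15, Rational(1, 2)))), -1)) = Mul(-16210, Pow(Add(231, Mul(2, Pow(15, Rational(1, 2)))), -1))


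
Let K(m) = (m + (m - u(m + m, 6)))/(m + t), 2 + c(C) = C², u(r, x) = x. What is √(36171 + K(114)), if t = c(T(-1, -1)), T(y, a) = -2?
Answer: √121685682/58 ≈ 190.19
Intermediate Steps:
c(C) = -2 + C²
t = 2 (t = -2 + (-2)² = -2 + 4 = 2)
K(m) = (-6 + 2*m)/(2 + m) (K(m) = (m + (m - 1*6))/(m + 2) = (m + (m - 6))/(2 + m) = (m + (-6 + m))/(2 + m) = (-6 + 2*m)/(2 + m))
√(36171 + K(114)) = √(36171 + 2*(-3 + 114)/(2 + 114)) = √(36171 + 2*111/116) = √(36171 + 2*(1/116)*111) = √(36171 + 111/58) = √(2098029/58) = √121685682/58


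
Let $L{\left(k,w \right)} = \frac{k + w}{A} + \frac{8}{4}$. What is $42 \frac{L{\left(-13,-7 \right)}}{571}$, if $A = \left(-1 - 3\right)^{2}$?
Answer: $\frac{63}{1142} \approx 0.055166$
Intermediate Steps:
$A = 16$ ($A = \left(-4\right)^{2} = 16$)
$L{\left(k,w \right)} = 2 + \frac{k}{16} + \frac{w}{16}$ ($L{\left(k,w \right)} = \frac{k + w}{16} + \frac{8}{4} = \left(k + w\right) \frac{1}{16} + 8 \cdot \frac{1}{4} = \left(\frac{k}{16} + \frac{w}{16}\right) + 2 = 2 + \frac{k}{16} + \frac{w}{16}$)
$42 \frac{L{\left(-13,-7 \right)}}{571} = 42 \frac{2 + \frac{1}{16} \left(-13\right) + \frac{1}{16} \left(-7\right)}{571} = 42 \left(2 - \frac{13}{16} - \frac{7}{16}\right) \frac{1}{571} = 42 \cdot \frac{3}{4} \cdot \frac{1}{571} = 42 \cdot \frac{3}{2284} = \frac{63}{1142}$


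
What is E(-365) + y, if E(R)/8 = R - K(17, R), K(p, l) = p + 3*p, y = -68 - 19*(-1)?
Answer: -3513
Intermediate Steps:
y = -49 (y = -68 + 19 = -49)
K(p, l) = 4*p
E(R) = -544 + 8*R (E(R) = 8*(R - 4*17) = 8*(R - 1*68) = 8*(R - 68) = 8*(-68 + R) = -544 + 8*R)
E(-365) + y = (-544 + 8*(-365)) - 49 = (-544 - 2920) - 49 = -3464 - 49 = -3513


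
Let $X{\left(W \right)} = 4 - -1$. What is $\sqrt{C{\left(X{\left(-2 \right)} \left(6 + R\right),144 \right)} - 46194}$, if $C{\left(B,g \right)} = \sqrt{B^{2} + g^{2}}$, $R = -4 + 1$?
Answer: $\sqrt{-46194 + 3 \sqrt{2329}} \approx 214.59 i$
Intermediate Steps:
$R = -3$
$X{\left(W \right)} = 5$ ($X{\left(W \right)} = 4 + 1 = 5$)
$\sqrt{C{\left(X{\left(-2 \right)} \left(6 + R\right),144 \right)} - 46194} = \sqrt{\sqrt{\left(5 \left(6 - 3\right)\right)^{2} + 144^{2}} - 46194} = \sqrt{\sqrt{\left(5 \cdot 3\right)^{2} + 20736} - 46194} = \sqrt{\sqrt{15^{2} + 20736} - 46194} = \sqrt{\sqrt{225 + 20736} - 46194} = \sqrt{\sqrt{20961} - 46194} = \sqrt{3 \sqrt{2329} - 46194} = \sqrt{-46194 + 3 \sqrt{2329}}$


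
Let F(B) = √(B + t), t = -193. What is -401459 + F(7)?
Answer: -401459 + I*√186 ≈ -4.0146e+5 + 13.638*I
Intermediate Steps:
F(B) = √(-193 + B) (F(B) = √(B - 193) = √(-193 + B))
-401459 + F(7) = -401459 + √(-193 + 7) = -401459 + √(-186) = -401459 + I*√186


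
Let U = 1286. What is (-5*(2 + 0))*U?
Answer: -12860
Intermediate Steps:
(-5*(2 + 0))*U = -5*(2 + 0)*1286 = -5*2*1286 = -10*1286 = -12860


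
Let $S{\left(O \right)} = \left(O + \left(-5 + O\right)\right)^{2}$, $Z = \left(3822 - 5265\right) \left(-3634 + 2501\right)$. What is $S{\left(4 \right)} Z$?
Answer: $14714271$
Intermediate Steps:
$Z = 1634919$ ($Z = \left(-1443\right) \left(-1133\right) = 1634919$)
$S{\left(O \right)} = \left(-5 + 2 O\right)^{2}$
$S{\left(4 \right)} Z = \left(-5 + 2 \cdot 4\right)^{2} \cdot 1634919 = \left(-5 + 8\right)^{2} \cdot 1634919 = 3^{2} \cdot 1634919 = 9 \cdot 1634919 = 14714271$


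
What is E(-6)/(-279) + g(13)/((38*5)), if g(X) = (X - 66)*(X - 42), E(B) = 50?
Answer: 419323/53010 ≈ 7.9103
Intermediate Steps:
g(X) = (-66 + X)*(-42 + X)
E(-6)/(-279) + g(13)/((38*5)) = 50/(-279) + (2772 + 13² - 108*13)/((38*5)) = 50*(-1/279) + (2772 + 169 - 1404)/190 = -50/279 + 1537*(1/190) = -50/279 + 1537/190 = 419323/53010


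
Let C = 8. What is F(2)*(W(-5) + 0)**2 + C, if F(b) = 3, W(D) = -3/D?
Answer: 227/25 ≈ 9.0800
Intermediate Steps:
F(2)*(W(-5) + 0)**2 + C = 3*(-3/(-5) + 0)**2 + 8 = 3*(-3*(-1/5) + 0)**2 + 8 = 3*(3/5 + 0)**2 + 8 = 3*(3/5)**2 + 8 = 3*(9/25) + 8 = 27/25 + 8 = 227/25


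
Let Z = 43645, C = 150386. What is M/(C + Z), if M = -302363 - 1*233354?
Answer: -535717/194031 ≈ -2.7610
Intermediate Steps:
M = -535717 (M = -302363 - 233354 = -535717)
M/(C + Z) = -535717/(150386 + 43645) = -535717/194031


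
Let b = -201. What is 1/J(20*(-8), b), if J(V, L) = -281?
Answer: -1/281 ≈ -0.0035587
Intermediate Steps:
1/J(20*(-8), b) = 1/(-281) = -1/281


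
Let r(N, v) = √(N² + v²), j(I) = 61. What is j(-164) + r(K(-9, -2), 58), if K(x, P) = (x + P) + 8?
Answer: 61 + √3373 ≈ 119.08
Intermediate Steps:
K(x, P) = 8 + P + x (K(x, P) = (P + x) + 8 = 8 + P + x)
j(-164) + r(K(-9, -2), 58) = 61 + √((8 - 2 - 9)² + 58²) = 61 + √((-3)² + 3364) = 61 + √(9 + 3364) = 61 + √3373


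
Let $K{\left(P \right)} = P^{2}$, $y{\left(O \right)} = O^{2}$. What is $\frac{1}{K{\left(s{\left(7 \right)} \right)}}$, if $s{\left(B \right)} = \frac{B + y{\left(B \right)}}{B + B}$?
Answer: $\frac{1}{16} \approx 0.0625$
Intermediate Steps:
$s{\left(B \right)} = \frac{B + B^{2}}{2 B}$ ($s{\left(B \right)} = \frac{B + B^{2}}{B + B} = \frac{B + B^{2}}{2 B}$)
$\frac{1}{K{\left(s{\left(7 \right)} \right)}} = \frac{1}{\left(\frac{1}{2} + \frac{1}{2} \cdot 7\right)^{2}} = \frac{1}{\left(\frac{1}{2} + \frac{7}{2}\right)^{2}} = \frac{1}{4^{2}} = \frac{1}{16}$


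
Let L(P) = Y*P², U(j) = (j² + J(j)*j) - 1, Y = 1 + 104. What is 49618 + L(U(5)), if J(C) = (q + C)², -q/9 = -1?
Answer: 105891298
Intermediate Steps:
q = 9 (q = -9*(-1) = 9)
J(C) = (9 + C)²
Y = 105
U(j) = -1 + j² + j*(9 + j)² (U(j) = (j² + (9 + j)²*j) - 1 = (j² + j*(9 + j)²) - 1 = -1 + j² + j*(9 + j)²)
L(P) = 105*P²
49618 + L(U(5)) = 49618 + 105*(-1 + 5² + 5*(9 + 5)²)² = 49618 + 105*(-1 + 25 + 5*14²)² = 49618 + 105*(-1 + 25 + 5*196)² = 49618 + 105*(-1 + 25 + 980)² = 49618 + 105*1004² = 49618 + 105*1008016 = 49618 + 105841680 = 105891298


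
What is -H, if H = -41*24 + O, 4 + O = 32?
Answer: 956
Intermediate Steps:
O = 28 (O = -4 + 32 = 28)
H = -956 (H = -41*24 + 28 = -984 + 28 = -956)
-H = -1*(-956) = 956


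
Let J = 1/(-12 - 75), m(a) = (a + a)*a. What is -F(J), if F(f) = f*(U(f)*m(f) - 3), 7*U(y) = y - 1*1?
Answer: -13828739/401028327 ≈ -0.034483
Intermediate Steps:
m(a) = 2*a**2 (m(a) = (2*a)*a = 2*a**2)
U(y) = -1/7 + y/7 (U(y) = (y - 1*1)/7 = (y - 1)/7 = (-1 + y)/7 = -1/7 + y/7)
J = -1/87 (J = 1/(-87) = -1/87 ≈ -0.011494)
F(f) = f*(-3 + 2*f**2*(-1/7 + f/7)) (F(f) = f*((-1/7 + f/7)*(2*f**2) - 3) = f*(2*f**2*(-1/7 + f/7) - 3) = f*(-3 + 2*f**2*(-1/7 + f/7)))
-F(J) = -(-1)*(-21 + 2*(-1/87)**2*(-1 - 1/87))/(7*87) = -(-1)*(-21 + 2*(1/7569)*(-88/87))/(7*87) = -(-1)*(-21 - 176/658503)/(7*87) = -(-1)*(-13828739)/(7*87*658503) = -1*13828739/401028327 = -13828739/401028327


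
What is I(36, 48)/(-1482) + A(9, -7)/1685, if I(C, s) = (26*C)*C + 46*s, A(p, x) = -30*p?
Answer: -2029946/83239 ≈ -24.387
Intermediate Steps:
I(C, s) = 26*C**2 + 46*s
I(36, 48)/(-1482) + A(9, -7)/1685 = (26*36**2 + 46*48)/(-1482) - 30*9/1685 = (26*1296 + 2208)*(-1/1482) - 270*1/1685 = (33696 + 2208)*(-1/1482) - 54/337 = 35904*(-1/1482) - 54/337 = -5984/247 - 54/337 = -2029946/83239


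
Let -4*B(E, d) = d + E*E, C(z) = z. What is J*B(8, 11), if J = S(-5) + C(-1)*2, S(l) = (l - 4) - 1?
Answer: 225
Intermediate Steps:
S(l) = -5 + l (S(l) = (-4 + l) - 1 = -5 + l)
B(E, d) = -d/4 - E²/4 (B(E, d) = -(d + E*E)/4 = -(d + E²)/4 = -d/4 - E²/4)
J = -12 (J = (-5 - 5) - 1*2 = -10 - 2 = -12)
J*B(8, 11) = -12*(-¼*11 - ¼*8²) = -12*(-11/4 - ¼*64) = -12*(-11/4 - 16) = -12*(-75/4) = 225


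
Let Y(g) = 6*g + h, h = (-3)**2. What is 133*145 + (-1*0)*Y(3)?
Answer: 19285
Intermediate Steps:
h = 9
Y(g) = 9 + 6*g (Y(g) = 6*g + 9 = 9 + 6*g)
133*145 + (-1*0)*Y(3) = 133*145 + (-1*0)*(9 + 6*3) = 19285 + 0*(9 + 18) = 19285 + 0*27 = 19285 + 0 = 19285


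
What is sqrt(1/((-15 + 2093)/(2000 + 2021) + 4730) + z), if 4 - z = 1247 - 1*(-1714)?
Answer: I*sqrt(1364647716891970)/679336 ≈ 54.378*I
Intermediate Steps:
z = -2957 (z = 4 - (1247 - 1*(-1714)) = 4 - (1247 + 1714) = 4 - 1*2961 = 4 - 2961 = -2957)
sqrt(1/((-15 + 2093)/(2000 + 2021) + 4730) + z) = sqrt(1/((-15 + 2093)/(2000 + 2021) + 4730) - 2957) = sqrt(1/(2078/4021 + 4730) - 2957) = sqrt(1/(19021408/4021) - 2957) = sqrt(4021/19021408 - 2957) = sqrt(-56246299435/19021408) = I*sqrt(1364647716891970)/679336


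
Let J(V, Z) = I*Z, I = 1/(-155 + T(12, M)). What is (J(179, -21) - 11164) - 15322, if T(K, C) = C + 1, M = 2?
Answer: -4025851/152 ≈ -26486.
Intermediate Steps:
T(K, C) = 1 + C
I = -1/152 (I = 1/(-155 + (1 + 2)) = 1/(-155 + 3) = 1/(-152) = -1/152 ≈ -0.0065789)
J(V, Z) = -Z/152
(J(179, -21) - 11164) - 15322 = (-1/152*(-21) - 11164) - 15322 = (21/152 - 11164) - 15322 = -1696907/152 - 15322 = -4025851/152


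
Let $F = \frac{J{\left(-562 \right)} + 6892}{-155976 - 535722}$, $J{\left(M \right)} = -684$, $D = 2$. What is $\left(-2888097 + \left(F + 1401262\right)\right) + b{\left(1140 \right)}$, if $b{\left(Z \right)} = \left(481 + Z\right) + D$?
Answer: $- \frac{513659088092}{345849} \approx -1.4852 \cdot 10^{6}$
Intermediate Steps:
$b{\left(Z \right)} = 483 + Z$ ($b{\left(Z \right)} = \left(481 + Z\right) + 2 = 483 + Z$)
$F = - \frac{3104}{345849}$ ($F = \frac{-684 + 6892}{-155976 - 535722} = \frac{6208}{-691698} = 6208 \left(- \frac{1}{691698}\right) = - \frac{3104}{345849} \approx -0.008975$)
$\left(-2888097 + \left(F + 1401262\right)\right) + b{\left(1140 \right)} = \left(-2888097 + \left(- \frac{3104}{345849} + 1401262\right)\right) + \left(483 + 1140\right) = \left(-2888097 + \frac{484625058334}{345849}\right) + 1623 = - \frac{514220401019}{345849} + 1623 = - \frac{513659088092}{345849}$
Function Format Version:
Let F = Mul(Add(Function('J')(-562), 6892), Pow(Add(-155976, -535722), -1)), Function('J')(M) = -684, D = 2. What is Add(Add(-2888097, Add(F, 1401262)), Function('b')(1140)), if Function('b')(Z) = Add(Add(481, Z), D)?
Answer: Rational(-513659088092, 345849) ≈ -1.4852e+6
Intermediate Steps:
Function('b')(Z) = Add(483, Z) (Function('b')(Z) = Add(Add(481, Z), 2) = Add(483, Z))
F = Rational(-3104, 345849) (F = Mul(Add(-684, 6892), Pow(Add(-155976, -535722), -1)) = Mul(6208, Pow(-691698, -1)) = Mul(6208, Rational(-1, 691698)) = Rational(-3104, 345849) ≈ -0.0089750)
Add(Add(-2888097, Add(F, 1401262)), Function('b')(1140)) = Add(Add(-2888097, Add(Rational(-3104, 345849), 1401262)), Add(483, 1140)) = Add(Add(-2888097, Rational(484625058334, 345849)), 1623) = Add(Rational(-514220401019, 345849), 1623) = Rational(-513659088092, 345849)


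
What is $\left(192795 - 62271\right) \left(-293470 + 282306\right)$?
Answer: $-1457169936$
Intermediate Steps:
$\left(192795 - 62271\right) \left(-293470 + 282306\right) = 130524 \left(-11164\right) = -1457169936$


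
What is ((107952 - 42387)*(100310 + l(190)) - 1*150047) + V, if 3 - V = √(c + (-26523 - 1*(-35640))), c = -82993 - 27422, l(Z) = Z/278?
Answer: 914164068409/139 - I*√101298 ≈ 6.5767e+9 - 318.27*I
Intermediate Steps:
l(Z) = Z/278 (l(Z) = Z*(1/278) = Z/278)
c = -110415
V = 3 - I*√101298 (V = 3 - √(-110415 + (-26523 - 1*(-35640))) = 3 - √(-110415 + (-26523 + 35640)) = 3 - √(-110415 + 9117) = 3 - √(-101298) = 3 - I*√101298 ≈ 3.0 - 318.27*I)
((107952 - 42387)*(100310 + l(190)) - 1*150047) + V = ((107952 - 42387)*(100310 + (1/278)*190) - 1*150047) + (3 - I*√101298) = (65565*(100310 + 95/139) - 150047) + (3 - I*√101298) = (65565*(13943185/139) - 150047) + (3 - I*√101298) = (914184924525/139 - 150047) + (3 - I*√101298) = 914164067992/139 + (3 - I*√101298) = 914164068409/139 - I*√101298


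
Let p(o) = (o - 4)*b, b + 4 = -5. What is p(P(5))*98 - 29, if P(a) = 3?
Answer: 853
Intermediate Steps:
b = -9 (b = -4 - 5 = -9)
p(o) = 36 - 9*o (p(o) = (o - 4)*(-9) = (-4 + o)*(-9) = 36 - 9*o)
p(P(5))*98 - 29 = (36 - 9*3)*98 - 29 = (36 - 27)*98 - 29 = 9*98 - 29 = 882 - 29 = 853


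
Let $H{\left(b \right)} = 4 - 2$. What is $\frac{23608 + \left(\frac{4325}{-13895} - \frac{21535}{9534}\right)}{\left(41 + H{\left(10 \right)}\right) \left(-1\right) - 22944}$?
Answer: $- \frac{89346505259}{87005749026} \approx -1.0269$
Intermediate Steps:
$H{\left(b \right)} = 2$
$\frac{23608 + \left(\frac{4325}{-13895} - \frac{21535}{9534}\right)}{\left(41 + H{\left(10 \right)}\right) \left(-1\right) - 22944} = \frac{23608 + \left(\frac{4325}{-13895} - \frac{21535}{9534}\right)}{\left(41 + 2\right) \left(-1\right) - 22944} = \frac{23608 + \left(4325 \left(- \frac{1}{13895}\right) - \frac{21535}{9534}\right)}{43 \left(-1\right) - 22944} = \frac{23608 - \frac{9727525}{3784998}}{-43 - 22944} = \frac{23608 - \frac{9727525}{3784998}}{-22987} = \frac{89346505259}{3784998} \left(- \frac{1}{22987}\right) = - \frac{89346505259}{87005749026}$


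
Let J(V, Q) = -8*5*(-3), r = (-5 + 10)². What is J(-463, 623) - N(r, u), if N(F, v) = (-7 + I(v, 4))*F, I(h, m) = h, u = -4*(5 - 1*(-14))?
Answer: 2195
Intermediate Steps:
u = -76 (u = -4*(5 + 14) = -4*19 = -76)
r = 25 (r = 5² = 25)
J(V, Q) = 120 (J(V, Q) = -40*(-3) = 120)
N(F, v) = F*(-7 + v) (N(F, v) = (-7 + v)*F = F*(-7 + v))
J(-463, 623) - N(r, u) = 120 - 25*(-7 - 76) = 120 - 25*(-83) = 120 - 1*(-2075) = 120 + 2075 = 2195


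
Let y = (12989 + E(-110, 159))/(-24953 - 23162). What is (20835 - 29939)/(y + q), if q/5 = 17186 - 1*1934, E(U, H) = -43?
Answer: -219019480/1834618477 ≈ -0.11938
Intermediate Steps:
q = 76260 (q = 5*(17186 - 1*1934) = 5*(17186 - 1934) = 5*15252 = 76260)
y = -12946/48115 (y = (12989 - 43)/(-24953 - 23162) = 12946/(-48115) = 12946*(-1/48115) = -12946/48115 ≈ -0.26906)
(20835 - 29939)/(y + q) = (20835 - 29939)/(-12946/48115 + 76260) = -9104/3669236954/48115 = -9104*48115/3669236954 = -219019480/1834618477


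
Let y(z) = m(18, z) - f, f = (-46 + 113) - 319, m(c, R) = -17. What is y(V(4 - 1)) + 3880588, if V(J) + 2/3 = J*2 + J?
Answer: 3880823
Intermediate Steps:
f = -252 (f = 67 - 319 = -252)
V(J) = -⅔ + 3*J (V(J) = -⅔ + (J*2 + J) = -⅔ + (2*J + J) = -⅔ + 3*J)
y(z) = 235 (y(z) = -17 - 1*(-252) = -17 + 252 = 235)
y(V(4 - 1)) + 3880588 = 235 + 3880588 = 3880823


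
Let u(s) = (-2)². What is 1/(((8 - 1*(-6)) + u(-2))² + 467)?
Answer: 1/791 ≈ 0.0012642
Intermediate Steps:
u(s) = 4
1/(((8 - 1*(-6)) + u(-2))² + 467) = 1/(((8 - 1*(-6)) + 4)² + 467) = 1/(((8 + 6) + 4)² + 467) = 1/((14 + 4)² + 467) = 1/(18² + 467) = 1/(324 + 467) = 1/791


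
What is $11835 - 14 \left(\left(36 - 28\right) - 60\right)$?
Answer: $12563$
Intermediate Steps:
$11835 - 14 \left(\left(36 - 28\right) - 60\right) = 11835 - 14 \left(8 - 60\right) = 11835 - -728 = 11835 + 728 = 12563$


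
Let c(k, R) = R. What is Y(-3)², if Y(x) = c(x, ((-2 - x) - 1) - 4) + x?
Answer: 49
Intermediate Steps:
Y(x) = -7 (Y(x) = (((-2 - x) - 1) - 4) + x = ((-3 - x) - 4) + x = (-7 - x) + x = -7)
Y(-3)² = (-7)² = 49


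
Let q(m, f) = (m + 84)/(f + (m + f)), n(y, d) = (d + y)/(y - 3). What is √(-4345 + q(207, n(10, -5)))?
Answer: I*√9246146962/1459 ≈ 65.906*I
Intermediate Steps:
n(y, d) = (d + y)/(-3 + y)
q(m, f) = (84 + m)/(m + 2*f) (q(m, f) = (84 + m)/(f + (f + m)) = (84 + m)/(m + 2*f))
√(-4345 + q(207, n(10, -5))) = √(-4345 + (84 + 207)/(207 + 2*((-5 + 10)/(-3 + 10)))) = √(-4345 + 291/(207 + 2*(5/7))) = √(-4345 + 291/(207 + 10/7)) = √(-4345 + 291/(1459/7)) = √(-4345 + (7/1459)*291) = √(-4345 + 2037/1459) = √(-6337318/1459) = I*√9246146962/1459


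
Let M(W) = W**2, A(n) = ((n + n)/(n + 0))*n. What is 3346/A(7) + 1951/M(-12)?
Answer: 36367/144 ≈ 252.55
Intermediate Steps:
A(n) = 2*n (A(n) = ((2*n)/n)*n = 2*n)
3346/A(7) + 1951/M(-12) = 3346/((2*7)) + 1951/((-12)**2) = 3346/14 + 1951/144 = 3346*(1/14) + 1951*(1/144) = 239 + 1951/144 = 36367/144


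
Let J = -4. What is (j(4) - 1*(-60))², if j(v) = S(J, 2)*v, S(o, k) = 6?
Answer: 7056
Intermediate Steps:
j(v) = 6*v
(j(4) - 1*(-60))² = (6*4 - 1*(-60))² = (24 + 60)² = 84² = 7056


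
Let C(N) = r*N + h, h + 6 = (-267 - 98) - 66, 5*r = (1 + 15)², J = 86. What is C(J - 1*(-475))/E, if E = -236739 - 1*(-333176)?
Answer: 141431/482185 ≈ 0.29331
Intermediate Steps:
r = 256/5 (r = (1 + 15)²/5 = (⅕)*16² = (⅕)*256 = 256/5 ≈ 51.200)
h = -437 (h = -6 + ((-267 - 98) - 66) = -6 + (-365 - 66) = -6 - 431 = -437)
E = 96437 (E = -236739 + 333176 = 96437)
C(N) = -437 + 256*N/5 (C(N) = 256*N/5 - 437 = -437 + 256*N/5)
C(J - 1*(-475))/E = (-437 + 256*(86 - 1*(-475))/5)/96437 = (-437 + 256*(86 + 475)/5)*(1/96437) = (-437 + (256/5)*561)*(1/96437) = (-437 + 143616/5)*(1/96437) = (141431/5)*(1/96437) = 141431/482185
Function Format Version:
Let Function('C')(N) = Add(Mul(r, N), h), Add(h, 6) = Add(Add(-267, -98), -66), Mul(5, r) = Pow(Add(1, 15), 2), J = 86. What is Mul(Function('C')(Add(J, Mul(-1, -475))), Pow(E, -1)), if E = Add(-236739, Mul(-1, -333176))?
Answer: Rational(141431, 482185) ≈ 0.29331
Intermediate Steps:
r = Rational(256, 5) (r = Mul(Rational(1, 5), Pow(Add(1, 15), 2)) = Mul(Rational(1, 5), Pow(16, 2)) = Mul(Rational(1, 5), 256) = Rational(256, 5) ≈ 51.200)
h = -437 (h = Add(-6, Add(Add(-267, -98), -66)) = Add(-6, Add(-365, -66)) = Add(-6, -431) = -437)
E = 96437 (E = Add(-236739, 333176) = 96437)
Function('C')(N) = Add(-437, Mul(Rational(256, 5), N)) (Function('C')(N) = Add(Mul(Rational(256, 5), N), -437) = Add(-437, Mul(Rational(256, 5), N)))
Mul(Function('C')(Add(J, Mul(-1, -475))), Pow(E, -1)) = Mul(Add(-437, Mul(Rational(256, 5), Add(86, Mul(-1, -475)))), Pow(96437, -1)) = Mul(Add(-437, Mul(Rational(256, 5), Add(86, 475))), Rational(1, 96437)) = Mul(Add(-437, Mul(Rational(256, 5), 561)), Rational(1, 96437)) = Mul(Add(-437, Rational(143616, 5)), Rational(1, 96437)) = Mul(Rational(141431, 5), Rational(1, 96437)) = Rational(141431, 482185)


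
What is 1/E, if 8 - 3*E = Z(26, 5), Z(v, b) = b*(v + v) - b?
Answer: -3/247 ≈ -0.012146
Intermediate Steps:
Z(v, b) = -b + 2*b*v (Z(v, b) = b*(2*v) - b = 2*b*v - b = -b + 2*b*v)
E = -247/3 (E = 8/3 - 5*(-1 + 2*26)/3 = 8/3 - 5*(-1 + 52)/3 = 8/3 - 5*51/3 = 8/3 - 1/3*255 = 8/3 - 85 = -247/3 ≈ -82.333)
1/E = 1/(-247/3) = -3/247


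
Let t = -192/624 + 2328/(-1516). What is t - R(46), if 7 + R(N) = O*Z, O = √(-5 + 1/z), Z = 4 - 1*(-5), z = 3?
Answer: 25407/4927 - 3*I*√42 ≈ 5.1567 - 19.442*I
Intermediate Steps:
t = -9082/4927 (t = -192*1/624 + 2328*(-1/1516) = -4/13 - 582/379 = -9082/4927 ≈ -1.8433)
Z = 9 (Z = 4 + 5 = 9)
O = I*√42/3 (O = √(-5 + 1/3) = √(-5 + ⅓) = √(-14/3) = I*√42/3 ≈ 2.1602*I)
R(N) = -7 + 3*I*√42 (R(N) = -7 + (I*√42/3)*9 = -7 + 3*I*√42)
t - R(46) = -9082/4927 - (-7 + 3*I*√42) = -9082/4927 + (7 - 3*I*√42) = 25407/4927 - 3*I*√42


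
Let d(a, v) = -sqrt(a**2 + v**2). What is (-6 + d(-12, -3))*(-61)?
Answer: 366 + 183*sqrt(17) ≈ 1120.5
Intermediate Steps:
(-6 + d(-12, -3))*(-61) = (-6 - sqrt((-12)**2 + (-3)**2))*(-61) = (-6 - sqrt(144 + 9))*(-61) = (-6 - sqrt(153))*(-61) = (-6 - 3*sqrt(17))*(-61) = 366 + 183*sqrt(17)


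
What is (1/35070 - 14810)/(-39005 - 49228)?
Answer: 519386699/3094331310 ≈ 0.16785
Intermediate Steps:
(1/35070 - 14810)/(-39005 - 49228) = (1/35070 - 14810)/(-88233) = -519386699/35070*(-1/88233) = 519386699/3094331310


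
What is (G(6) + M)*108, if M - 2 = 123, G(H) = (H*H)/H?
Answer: 14148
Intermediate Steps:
G(H) = H (G(H) = H**2/H = H)
M = 125 (M = 2 + 123 = 125)
(G(6) + M)*108 = (6 + 125)*108 = 131*108 = 14148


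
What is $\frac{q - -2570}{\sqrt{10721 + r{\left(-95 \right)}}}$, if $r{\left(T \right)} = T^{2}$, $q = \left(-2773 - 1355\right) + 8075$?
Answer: $\frac{6517 \sqrt{2194}}{6582} \approx 46.378$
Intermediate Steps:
$q = 3947$ ($q = -4128 + 8075 = 3947$)
$\frac{q - -2570}{\sqrt{10721 + r{\left(-95 \right)}}} = \frac{3947 - -2570}{\sqrt{10721 + \left(-95\right)^{2}}} = \frac{3947 + 2570}{\sqrt{10721 + 9025}} = \frac{6517}{\sqrt{19746}} = \frac{6517}{3 \sqrt{2194}} = 6517 \frac{\sqrt{2194}}{6582} = \frac{6517 \sqrt{2194}}{6582}$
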